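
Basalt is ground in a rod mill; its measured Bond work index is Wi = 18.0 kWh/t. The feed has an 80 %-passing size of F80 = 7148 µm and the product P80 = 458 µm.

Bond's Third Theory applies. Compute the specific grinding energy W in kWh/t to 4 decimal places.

W = 6.2818 kWh/t

Bond:  W = 10 Wi (1/√P − 1/√F)
1/√458 = 0.046727;  1/√7148 = 0.011828
W = 10·18.0·(0.046727 − 0.011828) = 6.2818 kWh/t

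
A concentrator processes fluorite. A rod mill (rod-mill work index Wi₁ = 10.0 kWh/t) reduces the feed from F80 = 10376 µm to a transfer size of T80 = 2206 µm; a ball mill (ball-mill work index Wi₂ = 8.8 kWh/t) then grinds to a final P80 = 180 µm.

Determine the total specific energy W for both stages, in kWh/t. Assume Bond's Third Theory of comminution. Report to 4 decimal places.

W = 5.8329 kWh/t

W_Bond = 10·Wi·(1/√P₈₀ − 1/√F₈₀)
Stage 1 (10376→2206 µm, Wi₁=10.0): W₁ = 10·10.0·(0.021291 − 0.009817) = 1.1474 kWh/t
Stage 2 (2206→180 µm, Wi₂=8.8): W₂ = 10·8.8·(0.074536 − 0.021291) = 4.6855 kWh/t
W = W₁ + W₂ = 1.1474 + 4.6855 = 5.8329 kWh/t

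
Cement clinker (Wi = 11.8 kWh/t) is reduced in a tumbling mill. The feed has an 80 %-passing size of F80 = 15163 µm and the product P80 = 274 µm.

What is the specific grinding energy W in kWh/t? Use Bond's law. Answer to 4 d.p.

W_Bond = 10·Wi·(1/√P₈₀ − 1/√F₈₀)
1/√274 = 0.060412;  1/√15163 = 0.008121
W = 10·11.8·(0.060412 − 0.008121) = 6.1704 kWh/t

W = 6.1704 kWh/t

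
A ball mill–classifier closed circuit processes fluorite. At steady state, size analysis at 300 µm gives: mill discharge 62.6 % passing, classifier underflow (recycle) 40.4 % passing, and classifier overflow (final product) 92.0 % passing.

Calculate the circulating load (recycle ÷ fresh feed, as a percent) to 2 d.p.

CL = 132.43 %

Classifier node, passing 300 µm:
(1+r)d = ru + o → r = (o−d)/(d−u)
r = (92.0 − 62.6)/(62.6 − 40.4) = 29.4/22.2 = 1.3243
CL = 100·r = 132.43 %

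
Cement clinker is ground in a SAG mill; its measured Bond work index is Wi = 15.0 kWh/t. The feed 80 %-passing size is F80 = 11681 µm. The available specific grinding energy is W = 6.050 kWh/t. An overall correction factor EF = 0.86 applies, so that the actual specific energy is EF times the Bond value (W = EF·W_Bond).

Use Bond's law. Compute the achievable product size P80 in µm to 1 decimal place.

W = 10 Wi / √P80 − 10 Wi / √F80
W_Bond = W / EF = 6.050 / 0.86 = 7.0349 kWh/t
P80^-0.5 = F80^-0.5 + W_Bond/(10 Wi)
  = 7.0349/(10·15.0) + 1/√11681 = 0.046899 + 0.009253 = 0.056152
P80 = (1/0.056152)² = 17.8089² = 317.16 µm

P80 = 317.2 µm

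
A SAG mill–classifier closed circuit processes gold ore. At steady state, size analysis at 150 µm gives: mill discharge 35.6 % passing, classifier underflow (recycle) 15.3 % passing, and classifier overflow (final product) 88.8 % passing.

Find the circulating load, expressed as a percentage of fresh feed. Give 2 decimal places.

Let r = R/F. Size balance at 150 µm:
d + r·d = r·u + o → r(d−u) = o−d
r = (88.8 − 35.6)/(35.6 − 15.3) = 53.2/20.3 = 2.6207
CL = 100·r = 262.07 %

CL = 262.07 %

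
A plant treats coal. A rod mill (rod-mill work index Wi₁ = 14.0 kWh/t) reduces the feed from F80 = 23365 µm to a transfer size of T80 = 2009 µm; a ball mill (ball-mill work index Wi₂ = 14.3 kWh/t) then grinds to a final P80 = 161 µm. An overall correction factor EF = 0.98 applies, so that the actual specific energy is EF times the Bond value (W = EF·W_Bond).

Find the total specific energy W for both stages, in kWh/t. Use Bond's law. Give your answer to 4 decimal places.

W = 10·Wi·[P80^(−½) − F80^(−½)]
Stage 1 (23365→2009 µm, Wi₁=14.0): W₁ = 10·14.0·(0.022311 − 0.006542) = 2.2076 kWh/t
Stage 2 (2009→161 µm, Wi₂=14.3): W₂ = 10·14.3·(0.078811 − 0.022311) = 8.0796 kWh/t
W = W₁ + W₂ = 2.2076 + 8.0796 = 10.2872 kWh/t
With EF = 0.98: W = 10.2872·0.98 = 10.0814 kWh/t

W = 10.0814 kWh/t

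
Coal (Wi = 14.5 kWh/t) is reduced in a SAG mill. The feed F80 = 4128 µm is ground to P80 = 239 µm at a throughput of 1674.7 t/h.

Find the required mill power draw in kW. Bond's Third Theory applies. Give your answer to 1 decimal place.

W = 10 Wi (P80^-0.5 − F80^-0.5)
W = 10·14.5·(1/√239 − 1/√4128) = 10·14.5·(0.049120) = 7.1224 kWh/t
Mill draw = 7.1224 × 1674.7 = 11928.0 kW

P = 11928.0 kW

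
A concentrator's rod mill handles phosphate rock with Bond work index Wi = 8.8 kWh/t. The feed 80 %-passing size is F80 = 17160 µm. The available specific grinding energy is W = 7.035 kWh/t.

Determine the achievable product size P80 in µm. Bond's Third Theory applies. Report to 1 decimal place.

W_Bond = 10·Wi·(1/√P₈₀ − 1/√F₈₀)
1/√P80 = 1/√F80 + W/(10·Wi)
  = 7.0350/(10·8.8) + 1/√17160 = 0.079943 + 0.007634 = 0.087577
P80 = (1/0.087577)² = 11.4185² = 130.38 µm

P80 = 130.4 µm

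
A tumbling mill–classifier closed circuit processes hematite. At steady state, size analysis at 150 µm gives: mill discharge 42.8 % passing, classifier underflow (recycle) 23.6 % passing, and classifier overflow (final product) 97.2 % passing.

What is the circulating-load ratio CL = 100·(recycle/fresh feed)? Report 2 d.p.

CL = 283.33 %

Classifier node, passing 150 µm:
(1+r)·d = r·u + o ⇒ r = (o−d)/(d−u)
r = (97.2 − 42.8)/(42.8 − 23.6) = 54.4/19.2 = 2.8333
CL = 100·r = 283.33 %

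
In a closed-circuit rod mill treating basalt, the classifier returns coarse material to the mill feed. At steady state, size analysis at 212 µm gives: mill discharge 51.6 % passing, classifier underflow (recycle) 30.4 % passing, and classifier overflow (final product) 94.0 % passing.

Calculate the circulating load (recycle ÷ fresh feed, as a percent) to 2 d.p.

Balance %-passing 212 µm (r = R/F):
(1+r)d = ru + o → r = (o−d)/(d−u)
r = (94.0 − 51.6)/(51.6 − 30.4) = 42.4/21.2 = 2.0000
CL = 100·r = 200.00 %

CL = 200.00 %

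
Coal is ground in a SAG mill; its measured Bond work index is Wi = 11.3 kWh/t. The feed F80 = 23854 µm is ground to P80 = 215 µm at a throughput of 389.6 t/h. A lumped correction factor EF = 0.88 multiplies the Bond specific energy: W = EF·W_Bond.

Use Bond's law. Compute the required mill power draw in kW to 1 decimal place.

P = 2391.3 kW

W = 10·Wi·(P80^(-½) − F80^(-½))
W = 10·11.3·(1/√215 − 1/√23854) = 10·11.3·(0.061725) = 6.9749 kWh/t
Corrected W = EF·W_Bond = 0.88·6.9749 = 6.1379 kWh/t
Mill draw = 6.1379 × 389.6 = 2391.3 kW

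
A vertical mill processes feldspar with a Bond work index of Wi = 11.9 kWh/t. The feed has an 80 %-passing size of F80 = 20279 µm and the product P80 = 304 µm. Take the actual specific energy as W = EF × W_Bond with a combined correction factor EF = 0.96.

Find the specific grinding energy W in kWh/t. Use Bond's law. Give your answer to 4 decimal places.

Bond: W = 10·Wi·(1/√P80 − 1/√F80)
1/√304 = 0.057354;  1/√20279 = 0.007022
W = 10·11.9·(0.057354 − 0.007022) = 5.9895 kWh/t
W_actual = 0.96 × 5.9895 = 5.7499 kWh/t

W = 5.7499 kWh/t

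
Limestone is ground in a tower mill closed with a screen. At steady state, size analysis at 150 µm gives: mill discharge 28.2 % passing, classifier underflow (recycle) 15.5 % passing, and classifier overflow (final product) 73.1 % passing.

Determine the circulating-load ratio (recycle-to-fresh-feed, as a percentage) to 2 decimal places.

CL = 353.54 %

Mass balance on the −150 µm fraction:
Fd + Rd = Ru + Fo ⇒ R/F = (o−d)/(d−u)
r = (73.1 − 28.2)/(28.2 − 15.5) = 44.9/12.7 = 3.5354
CL = 100·r = 353.54 %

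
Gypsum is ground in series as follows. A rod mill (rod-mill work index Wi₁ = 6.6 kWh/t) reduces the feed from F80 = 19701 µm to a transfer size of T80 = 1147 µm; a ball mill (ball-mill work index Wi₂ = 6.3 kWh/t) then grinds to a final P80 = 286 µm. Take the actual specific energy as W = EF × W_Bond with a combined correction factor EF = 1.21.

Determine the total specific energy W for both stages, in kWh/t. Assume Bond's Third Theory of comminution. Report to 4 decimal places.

W = 4.0458 kWh/t

W_Bond = 10·Wi·(1/√P₈₀ − 1/√F₈₀)
Stage 1 (19701→1147 µm, Wi₁=6.6): W₁ = 10·6.6·(0.029527 − 0.007125) = 1.4786 kWh/t
Stage 2 (1147→286 µm, Wi₂=6.3): W₂ = 10·6.3·(0.059131 − 0.029527) = 1.8651 kWh/t
W = W₁ + W₂ = 1.4786 + 1.8651 = 3.3436 kWh/t
Apply correction: 3.3436 × 1.21 = 4.0458 kWh/t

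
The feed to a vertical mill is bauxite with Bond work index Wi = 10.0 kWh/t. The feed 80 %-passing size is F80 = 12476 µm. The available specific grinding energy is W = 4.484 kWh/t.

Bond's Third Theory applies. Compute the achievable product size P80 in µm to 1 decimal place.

W = 10 Wi (1/√P80 − 1/√F80)  [Bond]
P80^-0.5 = F80^-0.5 + W/(10 Wi)
  = 4.4840/(10·10.0) + 1/√12476 = 0.044840 + 0.008953 = 0.053793
P80 = (1/0.053793)² = 18.5898² = 345.58 µm

P80 = 345.6 µm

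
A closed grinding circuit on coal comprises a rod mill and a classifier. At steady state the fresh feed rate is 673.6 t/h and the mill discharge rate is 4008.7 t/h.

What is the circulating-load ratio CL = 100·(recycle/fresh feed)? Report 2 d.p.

CL = 495.12 %

Discharge = new feed + return, hence
R = M − F = 4008.7 − 673.6 = 3335.1 t/h
CL = 100·R/F = 100·3335.1/673.6 = 495.12 %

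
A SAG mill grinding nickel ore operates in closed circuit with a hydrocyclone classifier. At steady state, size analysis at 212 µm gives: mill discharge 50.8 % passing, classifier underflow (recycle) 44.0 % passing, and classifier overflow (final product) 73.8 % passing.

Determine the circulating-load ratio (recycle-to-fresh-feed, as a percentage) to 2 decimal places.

CL = 338.24 %

Balance %-passing 212 µm (r = R/F):
Fd + Rd = Ru + Fo ⇒ R/F = (o−d)/(d−u)
r = (73.8 − 50.8)/(50.8 − 44.0) = 23.0/6.8 = 3.3824
CL = 100·r = 338.24 %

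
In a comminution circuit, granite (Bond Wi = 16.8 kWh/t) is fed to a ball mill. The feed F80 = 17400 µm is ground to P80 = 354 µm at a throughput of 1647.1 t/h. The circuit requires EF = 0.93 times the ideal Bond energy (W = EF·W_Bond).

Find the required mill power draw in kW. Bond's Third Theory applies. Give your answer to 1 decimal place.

P = 11726.7 kW

Bond:  W = 10 Wi (1/√P − 1/√F)
W = 10·16.8·(1/√354 − 1/√17400) = 10·16.8·(0.045568) = 7.6555 kWh/t
Corrected W = EF·W_Bond = 0.93·7.6555 = 7.1196 kWh/t
P_mill = W·ṁ = 7.1196·1647.1 = 11726.7 kW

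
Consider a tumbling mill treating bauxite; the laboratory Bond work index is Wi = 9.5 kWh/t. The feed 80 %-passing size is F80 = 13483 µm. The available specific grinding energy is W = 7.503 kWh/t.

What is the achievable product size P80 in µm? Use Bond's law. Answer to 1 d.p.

P80 = 130.3 µm

Bond: W = 10·Wi·(1/√P80 − 1/√F80)
P80^(−½) = W/(10 Wi) + F80^(−½)
  = 7.5030/(10·9.5) + 1/√13483 = 0.078979 + 0.008612 = 0.087591
P80 = (1/0.087591)² = 11.4167² = 130.34 µm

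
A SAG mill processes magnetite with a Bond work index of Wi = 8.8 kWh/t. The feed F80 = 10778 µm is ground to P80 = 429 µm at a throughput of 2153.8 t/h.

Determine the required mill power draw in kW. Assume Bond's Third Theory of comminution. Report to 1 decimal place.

P = 7325.2 kW

W = 10 Wi (1/√P80 − 1/√F80)  [Bond]
W = 10·8.8·(1/√429 − 1/√10778) = 10·8.8·(0.038648) = 3.4010 kWh/t
P_mill = W·ṁ = 3.4010·2153.8 = 7325.2 kW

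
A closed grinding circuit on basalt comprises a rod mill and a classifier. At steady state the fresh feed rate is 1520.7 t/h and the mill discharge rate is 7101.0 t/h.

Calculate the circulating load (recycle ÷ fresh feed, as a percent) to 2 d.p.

CL = 366.96 %

Discharge = new feed + return, hence
R = M − F = 7101.0 − 1520.7 = 5580.3 t/h
CL = 100·R/F = 100·5580.3/1520.7 = 366.96 %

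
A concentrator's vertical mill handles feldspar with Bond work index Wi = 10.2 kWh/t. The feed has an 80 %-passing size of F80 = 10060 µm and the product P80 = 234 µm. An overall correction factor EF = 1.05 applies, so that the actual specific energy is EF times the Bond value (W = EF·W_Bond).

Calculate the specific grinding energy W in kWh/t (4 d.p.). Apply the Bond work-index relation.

Bond:  W = 10 Wi (1/√P − 1/√F)
1/√234 = 0.065372;  1/√10060 = 0.009970
W = 10·10.2·(0.065372 − 0.009970) = 5.6510 kWh/t
Corrected W = EF·W_Bond = 1.05·5.6510 = 5.9335 kWh/t

W = 5.9335 kWh/t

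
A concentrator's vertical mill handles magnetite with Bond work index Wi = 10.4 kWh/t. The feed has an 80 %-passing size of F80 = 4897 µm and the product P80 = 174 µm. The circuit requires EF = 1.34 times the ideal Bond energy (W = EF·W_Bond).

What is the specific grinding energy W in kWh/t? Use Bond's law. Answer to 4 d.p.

W = 8.5734 kWh/t

W = 10·Wi·(P80^(-½) − F80^(-½))
1/√174 = 0.075810;  1/√4897 = 0.014290
W = 10·10.4·(0.075810 − 0.014290) = 6.3981 kWh/t
Corrected W = EF·W_Bond = 1.34·6.3981 = 8.5734 kWh/t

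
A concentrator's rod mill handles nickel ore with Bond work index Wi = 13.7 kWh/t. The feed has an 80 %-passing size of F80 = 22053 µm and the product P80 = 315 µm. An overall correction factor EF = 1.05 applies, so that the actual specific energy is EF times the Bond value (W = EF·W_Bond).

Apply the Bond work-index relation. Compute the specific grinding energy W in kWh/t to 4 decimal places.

Bond: W = 10·Wi·(1/√P80 − 1/√F80)
1/√315 = 0.056344;  1/√22053 = 0.006734
W = 10·13.7·(0.056344 − 0.006734) = 6.7965 kWh/t
Corrected W = EF·W_Bond = 1.05·6.7965 = 7.1364 kWh/t

W = 7.1364 kWh/t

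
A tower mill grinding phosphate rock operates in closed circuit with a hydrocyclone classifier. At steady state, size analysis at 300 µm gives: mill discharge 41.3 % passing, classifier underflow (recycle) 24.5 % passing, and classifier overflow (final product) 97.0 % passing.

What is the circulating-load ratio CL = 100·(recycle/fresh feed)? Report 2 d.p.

CL = 331.55 %

Let r = R/F. Size balance at 300 µm:
(1+r)·d = r·u + o ⇒ r = (o−d)/(d−u)
r = (97.0 − 41.3)/(41.3 − 24.5) = 55.7/16.8 = 3.3155
CL = 100·r = 331.55 %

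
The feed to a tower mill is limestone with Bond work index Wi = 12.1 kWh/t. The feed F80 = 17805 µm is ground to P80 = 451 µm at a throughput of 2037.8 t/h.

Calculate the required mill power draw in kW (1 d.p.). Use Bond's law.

P = 9762.8 kW

Bond: W = 10·Wi·(1/√P80 − 1/√F80)
W = 10·12.1·(1/√451 − 1/√17805) = 10·12.1·(0.039594) = 4.7909 kWh/t
Mill draw = 4.7909 × 2037.8 = 9762.8 kW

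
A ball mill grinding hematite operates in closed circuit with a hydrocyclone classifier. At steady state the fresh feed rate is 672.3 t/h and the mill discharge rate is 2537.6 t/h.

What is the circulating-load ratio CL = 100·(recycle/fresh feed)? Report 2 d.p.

CL = 277.45 %

Mill node: discharge = fresh + recycle.
R = M − F = 2537.6 − 672.3 = 1865.3 t/h
CL = 100·R/F = 100·1865.3/672.3 = 277.45 %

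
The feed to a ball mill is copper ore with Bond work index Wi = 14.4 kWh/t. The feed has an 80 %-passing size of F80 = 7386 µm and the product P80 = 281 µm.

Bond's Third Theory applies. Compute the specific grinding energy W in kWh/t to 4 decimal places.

W = 6.9148 kWh/t

W = 10 Wi / √P80 − 10 Wi / √F80
1/√281 = 0.059655;  1/√7386 = 0.011636
W = 10·14.4·(0.059655 − 0.011636) = 6.9148 kWh/t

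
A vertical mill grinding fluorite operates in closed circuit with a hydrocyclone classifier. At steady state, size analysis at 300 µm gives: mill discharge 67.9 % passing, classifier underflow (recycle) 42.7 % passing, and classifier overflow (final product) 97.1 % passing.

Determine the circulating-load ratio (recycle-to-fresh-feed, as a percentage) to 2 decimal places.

CL = 115.87 %

Two-product formula at 300 µm:
d + r·d = r·u + o → r(d−u) = o−d
r = (97.1 − 67.9)/(67.9 − 42.7) = 29.2/25.2 = 1.1587
CL = 100·r = 115.87 %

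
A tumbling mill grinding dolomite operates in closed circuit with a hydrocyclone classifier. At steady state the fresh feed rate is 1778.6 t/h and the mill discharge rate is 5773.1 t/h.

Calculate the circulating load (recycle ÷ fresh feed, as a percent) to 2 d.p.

CL = 224.59 %

Steady state: M = F + R.
R = M − F = 5773.1 − 1778.6 = 3994.5 t/h
CL = 100·R/F = 100·3994.5/1778.6 = 224.59 %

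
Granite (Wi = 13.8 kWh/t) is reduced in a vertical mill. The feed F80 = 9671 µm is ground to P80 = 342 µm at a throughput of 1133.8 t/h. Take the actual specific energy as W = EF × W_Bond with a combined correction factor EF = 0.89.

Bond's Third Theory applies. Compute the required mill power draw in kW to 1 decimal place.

W = 10·Wi·(P80^(-½) − F80^(-½))
W = 10·13.8·(1/√342 − 1/√9671) = 10·13.8·(0.043905) = 6.0589 kWh/t
Apply correction: 6.0589 × 0.89 = 5.3924 kWh/t
Power = W × throughput = 5.3924 kWh/t × 1133.8 t/h = 6113.9 kW

P = 6113.9 kW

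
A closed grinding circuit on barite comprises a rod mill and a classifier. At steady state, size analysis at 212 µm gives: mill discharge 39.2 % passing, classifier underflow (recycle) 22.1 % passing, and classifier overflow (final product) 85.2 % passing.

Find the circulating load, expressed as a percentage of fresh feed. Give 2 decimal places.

Let r = R/F. Size balance at 212 µm:
r = (o − d)/(d − u)
r = (85.2 − 39.2)/(39.2 − 22.1) = 46.0/17.1 = 2.6901
CL = 100·r = 269.01 %

CL = 269.01 %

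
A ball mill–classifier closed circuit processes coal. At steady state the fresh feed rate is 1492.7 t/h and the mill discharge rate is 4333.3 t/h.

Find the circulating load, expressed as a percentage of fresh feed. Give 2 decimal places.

M = F + R at steady state, so:
R = M − F = 4333.3 − 1492.7 = 2840.6 t/h
CL = 100·R/F = 100·2840.6/1492.7 = 190.30 %

CL = 190.30 %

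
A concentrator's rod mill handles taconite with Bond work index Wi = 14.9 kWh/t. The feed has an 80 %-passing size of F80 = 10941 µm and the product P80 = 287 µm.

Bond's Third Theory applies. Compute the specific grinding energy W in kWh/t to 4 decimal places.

W_Bond = 10·Wi·(1/√P₈₀ − 1/√F₈₀)
1/√287 = 0.059028;  1/√10941 = 0.009560
W = 10·14.9·(0.059028 − 0.009560) = 7.3707 kWh/t

W = 7.3707 kWh/t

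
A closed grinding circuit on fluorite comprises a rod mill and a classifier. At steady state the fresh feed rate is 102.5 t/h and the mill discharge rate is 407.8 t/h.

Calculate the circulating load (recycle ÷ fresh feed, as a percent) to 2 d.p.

Discharge = new feed + return, hence
R = M − F = 407.8 − 102.5 = 305.3 t/h
CL = 100·R/F = 100·305.3/102.5 = 297.85 %

CL = 297.85 %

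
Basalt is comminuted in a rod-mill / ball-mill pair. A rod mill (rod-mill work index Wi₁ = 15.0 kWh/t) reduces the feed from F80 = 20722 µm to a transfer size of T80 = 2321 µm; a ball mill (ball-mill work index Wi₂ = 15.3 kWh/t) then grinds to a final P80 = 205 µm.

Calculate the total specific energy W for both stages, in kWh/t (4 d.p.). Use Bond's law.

W = 9.5817 kWh/t

W = 10 Wi (1/√P80 − 1/√F80)  [Bond]
Stage 1 (20722→2321 µm, Wi₁=15.0): W₁ = 10·15.0·(0.020757 − 0.006947) = 2.0715 kWh/t
Stage 2 (2321→205 µm, Wi₂=15.3): W₂ = 10·15.3·(0.069843 − 0.020757) = 7.5102 kWh/t
W = W₁ + W₂ = 2.0715 + 7.5102 = 9.5817 kWh/t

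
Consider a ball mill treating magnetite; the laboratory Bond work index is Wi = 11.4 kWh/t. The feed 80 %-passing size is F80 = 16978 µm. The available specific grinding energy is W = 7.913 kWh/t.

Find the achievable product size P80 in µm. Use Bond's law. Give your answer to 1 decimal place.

Bond: W = 10·Wi·(1/√P80 − 1/√F80)
1/√P80 = 1/√F80 + W/(10·Wi)
  = 7.9130/(10·11.4) + 1/√16978 = 0.069412 + 0.007675 = 0.077087
P80 = (1/0.077087)² = 12.9724² = 168.28 µm

P80 = 168.3 µm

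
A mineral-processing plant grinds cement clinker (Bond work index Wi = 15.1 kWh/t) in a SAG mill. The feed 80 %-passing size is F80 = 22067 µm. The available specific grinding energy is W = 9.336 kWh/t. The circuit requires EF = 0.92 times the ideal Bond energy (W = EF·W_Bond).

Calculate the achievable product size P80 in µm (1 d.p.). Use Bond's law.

Bond: W = 10·Wi·(1/√P80 − 1/√F80)
W_Bond = W / EF = 9.336 / 0.92 = 10.1478 kWh/t
⇒ 1/√P80 = W_Bond/(10·Wi) + 1/√F80
  = 10.1478/(10·15.1) + 1/√22067 = 0.067204 + 0.006732 = 0.073936
P80 = (1/0.073936)² = 13.5252² = 182.93 µm

P80 = 182.9 µm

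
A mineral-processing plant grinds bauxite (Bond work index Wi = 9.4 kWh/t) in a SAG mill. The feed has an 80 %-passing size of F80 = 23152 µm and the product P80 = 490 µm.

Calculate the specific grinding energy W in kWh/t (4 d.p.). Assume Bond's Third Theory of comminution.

W = 3.6287 kWh/t

W = 10 Wi (1/√P80 − 1/√F80)  [Bond]
1/√490 = 0.045175;  1/√23152 = 0.006572
W = 10·9.4·(0.045175 − 0.006572) = 3.6287 kWh/t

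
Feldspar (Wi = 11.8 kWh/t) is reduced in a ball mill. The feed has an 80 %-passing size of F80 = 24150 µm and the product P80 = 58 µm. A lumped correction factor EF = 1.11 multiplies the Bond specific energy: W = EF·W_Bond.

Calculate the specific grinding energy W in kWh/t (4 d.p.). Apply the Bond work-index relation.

Bond: W = 10·Wi·(1/√P80 − 1/√F80)
1/√58 = 0.131306;  1/√24150 = 0.006435
W = 10·11.8·(0.131306 − 0.006435) = 14.7348 kWh/t
Corrected W = EF·W_Bond = 1.11·14.7348 = 16.3557 kWh/t

W = 16.3557 kWh/t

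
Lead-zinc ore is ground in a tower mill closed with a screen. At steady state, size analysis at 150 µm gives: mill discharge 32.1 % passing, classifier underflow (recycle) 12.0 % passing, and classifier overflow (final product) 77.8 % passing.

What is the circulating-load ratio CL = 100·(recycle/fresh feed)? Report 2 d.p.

Two-product formula at 150 µm:
d + r·d = r·u + o → r(d−u) = o−d
r = (77.8 − 32.1)/(32.1 − 12.0) = 45.7/20.1 = 2.2736
CL = 100·r = 227.36 %

CL = 227.36 %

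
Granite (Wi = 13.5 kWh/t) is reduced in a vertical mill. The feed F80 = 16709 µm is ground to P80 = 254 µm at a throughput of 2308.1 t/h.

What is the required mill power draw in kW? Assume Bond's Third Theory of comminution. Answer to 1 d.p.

W = 10·Wi·(P80^(-½) − F80^(-½))
W = 10·13.5·(1/√254 − 1/√16709) = 10·13.5·(0.055009) = 7.4263 kWh/t
P = W·T = 7.4263·2308.1 = 17140.6 kW

P = 17140.6 kW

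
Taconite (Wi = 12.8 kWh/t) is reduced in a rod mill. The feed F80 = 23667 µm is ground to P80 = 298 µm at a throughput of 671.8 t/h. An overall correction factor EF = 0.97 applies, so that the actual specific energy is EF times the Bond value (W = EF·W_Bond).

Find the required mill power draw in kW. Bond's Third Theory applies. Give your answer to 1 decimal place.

W = 10 Wi (P80^-0.5 − F80^-0.5)
W = 10·12.8·(1/√298 − 1/√23667) = 10·12.8·(0.051428) = 6.5828 kWh/t
With EF = 0.97: W = 6.5828·0.97 = 6.3853 kWh/t
Mill draw = 6.3853 × 671.8 = 4289.7 kW

P = 4289.7 kW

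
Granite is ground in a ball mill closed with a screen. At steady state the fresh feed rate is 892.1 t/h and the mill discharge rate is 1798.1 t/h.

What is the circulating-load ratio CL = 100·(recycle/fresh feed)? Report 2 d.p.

Steady state: M = F + R.
R = M − F = 1798.1 − 892.1 = 906.0 t/h
CL = 100·R/F = 100·906.0/892.1 = 101.56 %

CL = 101.56 %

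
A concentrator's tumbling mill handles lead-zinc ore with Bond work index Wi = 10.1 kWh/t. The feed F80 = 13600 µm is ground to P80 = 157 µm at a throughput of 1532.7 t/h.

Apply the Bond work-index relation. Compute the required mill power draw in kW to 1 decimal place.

Bond:  W = 10 Wi (1/√P − 1/√F)
W = 10·10.1·(1/√157 − 1/√13600) = 10·10.1·(0.071234) = 7.1946 kWh/t
Power = W × throughput = 7.1946 kWh/t × 1532.7 t/h = 11027.2 kW

P = 11027.2 kW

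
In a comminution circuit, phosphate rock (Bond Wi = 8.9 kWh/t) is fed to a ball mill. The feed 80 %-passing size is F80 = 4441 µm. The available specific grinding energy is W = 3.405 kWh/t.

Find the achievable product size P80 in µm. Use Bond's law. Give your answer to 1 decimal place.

P80 = 352.5 µm

Bond: W = 10·Wi·(1/√P80 − 1/√F80)
P80^(−½) = W/(10 Wi) + F80^(−½)
  = 3.4050/(10·8.9) + 1/√4441 = 0.038258 + 0.015006 = 0.053264
P80 = (1/0.053264)² = 18.7743² = 352.48 µm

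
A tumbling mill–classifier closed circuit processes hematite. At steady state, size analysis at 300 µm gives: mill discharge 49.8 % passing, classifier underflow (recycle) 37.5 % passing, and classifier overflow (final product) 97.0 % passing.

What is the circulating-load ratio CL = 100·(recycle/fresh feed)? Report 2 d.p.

CL = 383.74 %

Classifier node, passing 300 µm:
(1+r)d = ru + o → r = (o−d)/(d−u)
r = (97.0 − 49.8)/(49.8 − 37.5) = 47.2/12.3 = 3.8374
CL = 100·r = 383.74 %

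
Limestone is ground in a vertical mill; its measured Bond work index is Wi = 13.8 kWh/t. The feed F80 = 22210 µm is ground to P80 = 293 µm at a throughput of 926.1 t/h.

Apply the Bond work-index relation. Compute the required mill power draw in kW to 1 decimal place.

P = 6608.7 kW

W_Bond = 10·Wi·(1/√P₈₀ − 1/√F₈₀)
W = 10·13.8·(1/√293 − 1/√22210) = 10·13.8·(0.051711) = 7.1361 kWh/t
P = W·T = 7.1361·926.1 = 6608.7 kW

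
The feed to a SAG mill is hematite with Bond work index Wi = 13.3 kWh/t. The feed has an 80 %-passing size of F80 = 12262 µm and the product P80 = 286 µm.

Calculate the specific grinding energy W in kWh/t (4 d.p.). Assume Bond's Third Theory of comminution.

W = 6.6634 kWh/t

Bond:  W = 10 Wi (1/√P − 1/√F)
1/√286 = 0.059131;  1/√12262 = 0.009031
W = 10·13.3·(0.059131 − 0.009031) = 6.6634 kWh/t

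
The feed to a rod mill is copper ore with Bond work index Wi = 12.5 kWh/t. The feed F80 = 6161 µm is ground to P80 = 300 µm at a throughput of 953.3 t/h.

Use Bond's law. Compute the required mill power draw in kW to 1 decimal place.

P = 5361.7 kW

W = 10·Wi·(P80^(-½) − F80^(-½))
W = 10·12.5·(1/√300 − 1/√6161) = 10·12.5·(0.044995) = 5.6244 kWh/t
P_mill = W·ṁ = 5.6244·953.3 = 5361.7 kW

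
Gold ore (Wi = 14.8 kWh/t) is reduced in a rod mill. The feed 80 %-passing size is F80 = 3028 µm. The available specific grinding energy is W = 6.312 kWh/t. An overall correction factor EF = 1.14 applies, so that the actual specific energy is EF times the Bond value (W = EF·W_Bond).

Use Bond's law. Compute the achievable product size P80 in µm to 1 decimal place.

P80 = 323.7 µm

W_Bond = 10·Wi·(1/√P₈₀ − 1/√F₈₀)
W_Bond = W / EF = 6.312 / 1.14 = 5.5368 kWh/t
P80^(−½) = W_Bond/(10 Wi) + F80^(−½)
  = 5.5368/(10·14.8) + 1/√3028 = 0.037411 + 0.018173 = 0.055584
P80 = (1/0.055584)² = 17.9908² = 323.67 µm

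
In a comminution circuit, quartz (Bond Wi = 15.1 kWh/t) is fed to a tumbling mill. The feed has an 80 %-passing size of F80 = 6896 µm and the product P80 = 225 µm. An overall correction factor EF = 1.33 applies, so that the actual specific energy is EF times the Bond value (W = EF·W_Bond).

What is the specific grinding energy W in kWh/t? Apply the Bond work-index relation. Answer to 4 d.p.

W = 10.9703 kWh/t

Bond: W = 10·Wi·(1/√P80 − 1/√F80)
1/√225 = 0.066667;  1/√6896 = 0.012042
W = 10·15.1·(0.066667 − 0.012042) = 8.2483 kWh/t
Apply correction: 8.2483 × 1.33 = 10.9703 kWh/t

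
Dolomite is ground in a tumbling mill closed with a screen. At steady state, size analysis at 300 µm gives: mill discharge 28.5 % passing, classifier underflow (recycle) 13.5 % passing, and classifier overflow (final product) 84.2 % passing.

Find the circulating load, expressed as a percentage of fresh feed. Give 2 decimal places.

Let r = R/F. Size balance at 300 µm:
(1+r)d = ru + o → r = (o−d)/(d−u)
r = (84.2 − 28.5)/(28.5 − 13.5) = 55.7/15.0 = 3.7133
CL = 100·r = 371.33 %

CL = 371.33 %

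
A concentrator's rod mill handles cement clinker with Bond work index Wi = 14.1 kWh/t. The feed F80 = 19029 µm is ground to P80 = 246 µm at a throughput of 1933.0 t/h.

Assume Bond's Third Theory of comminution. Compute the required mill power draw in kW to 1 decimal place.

W = 10·Wi·[P80^(−½) − F80^(−½)]
W = 10·14.1·(1/√246 − 1/√19029) = 10·14.1·(0.056508) = 7.9677 kWh/t
P = W·T = 7.9677·1933.0 = 15401.5 kW

P = 15401.5 kW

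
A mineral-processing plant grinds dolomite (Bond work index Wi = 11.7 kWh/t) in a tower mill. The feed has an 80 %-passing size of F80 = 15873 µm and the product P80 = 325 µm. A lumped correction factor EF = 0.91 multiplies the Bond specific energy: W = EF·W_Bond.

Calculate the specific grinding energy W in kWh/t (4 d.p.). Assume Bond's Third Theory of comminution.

W = 10 Wi (1/√P80 − 1/√F80)  [Bond]
1/√325 = 0.055470;  1/√15873 = 0.007937
W = 10·11.7·(0.055470 − 0.007937) = 5.5613 kWh/t
Apply correction: 5.5613 × 0.91 = 5.0608 kWh/t

W = 5.0608 kWh/t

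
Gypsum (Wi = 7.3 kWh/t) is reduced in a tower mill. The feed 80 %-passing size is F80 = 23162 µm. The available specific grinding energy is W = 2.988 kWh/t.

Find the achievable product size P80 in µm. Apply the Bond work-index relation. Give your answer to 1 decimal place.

P80 = 443.2 µm

Bond:  W = 10 Wi (1/√P − 1/√F)
⇒ 1/√P80 = W/(10·Wi) + 1/√F80
  = 2.9880/(10·7.3) + 1/√23162 = 0.040932 + 0.006571 = 0.047502
P80 = (1/0.047502)² = 21.0517² = 443.17 µm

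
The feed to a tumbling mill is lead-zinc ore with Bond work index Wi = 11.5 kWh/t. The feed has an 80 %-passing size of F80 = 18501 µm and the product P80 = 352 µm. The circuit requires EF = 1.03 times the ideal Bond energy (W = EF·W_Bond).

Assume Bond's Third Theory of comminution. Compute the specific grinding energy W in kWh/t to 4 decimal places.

W = 10 Wi / √P80 − 10 Wi / √F80
1/√352 = 0.053300;  1/√18501 = 0.007352
W = 10·11.5·(0.053300 − 0.007352) = 5.2840 kWh/t
Corrected W = EF·W_Bond = 1.03·5.2840 = 5.4426 kWh/t

W = 5.4426 kWh/t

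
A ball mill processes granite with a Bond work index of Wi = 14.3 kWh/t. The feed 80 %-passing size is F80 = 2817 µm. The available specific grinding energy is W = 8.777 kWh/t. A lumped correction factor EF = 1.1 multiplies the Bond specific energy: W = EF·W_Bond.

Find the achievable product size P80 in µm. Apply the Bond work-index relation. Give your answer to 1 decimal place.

W = 10 Wi (1/√P80 − 1/√F80)  [Bond]
W_Bond = W / EF = 8.777 / 1.1 = 7.9791 kWh/t
⇒ 1/√P80 = W_Bond/(10 Wi) + 1/√F80
  = 7.9791/(10·14.3) + 1/√2817 = 0.055798 + 0.018841 = 0.074639
P80 = (1/0.074639)² = 13.3978² = 179.50 µm

P80 = 179.5 µm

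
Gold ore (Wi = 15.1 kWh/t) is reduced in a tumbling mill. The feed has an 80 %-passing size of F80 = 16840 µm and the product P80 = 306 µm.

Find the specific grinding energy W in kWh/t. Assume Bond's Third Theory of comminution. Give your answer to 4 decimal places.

W = 7.4685 kWh/t

W = 10·Wi·[P80^(−½) − F80^(−½)]
1/√306 = 0.057166;  1/√16840 = 0.007706
W = 10·15.1·(0.057166 − 0.007706) = 7.4685 kWh/t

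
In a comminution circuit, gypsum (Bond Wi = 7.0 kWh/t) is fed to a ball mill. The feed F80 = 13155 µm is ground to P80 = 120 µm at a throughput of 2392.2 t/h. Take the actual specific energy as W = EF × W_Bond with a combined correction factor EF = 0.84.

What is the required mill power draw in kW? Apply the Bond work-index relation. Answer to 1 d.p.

P = 11614.2 kW

W = 10 Wi (P80^-0.5 − F80^-0.5)
W = 10·7.0·(1/√120 − 1/√13155) = 10·7.0·(0.082568) = 5.7798 kWh/t
With EF = 0.84: W = 5.7798·0.84 = 4.8550 kWh/t
P_mill = W·ṁ = 4.8550·2392.2 = 11614.2 kW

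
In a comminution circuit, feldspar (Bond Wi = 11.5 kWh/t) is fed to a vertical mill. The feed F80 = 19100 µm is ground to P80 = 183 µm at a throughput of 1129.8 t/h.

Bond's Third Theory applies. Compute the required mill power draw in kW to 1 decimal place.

P = 8664.4 kW

W_Bond = 10·Wi·(1/√P₈₀ − 1/√F₈₀)
W = 10·11.5·(1/√183 − 1/√19100) = 10·11.5·(0.066686) = 7.6689 kWh/t
P_mill = W·ṁ = 7.6689·1129.8 = 8664.4 kW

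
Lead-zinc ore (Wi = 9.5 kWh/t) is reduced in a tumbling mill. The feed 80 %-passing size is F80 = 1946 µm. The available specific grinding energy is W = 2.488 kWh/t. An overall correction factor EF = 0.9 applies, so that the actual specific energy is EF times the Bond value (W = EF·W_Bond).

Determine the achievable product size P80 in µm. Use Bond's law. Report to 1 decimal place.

W = 10·Wi·[P80^(−½) − F80^(−½)]
W_Bond = W / EF = 2.488 / 0.9 = 2.7644 kWh/t
⇒ 1/√P80 = W_Bond/(10 Wi) + 1/√F80
  = 2.7644/(10·9.5) + 1/√1946 = 0.029099 + 0.022669 = 0.051768
P80 = (1/0.051768)² = 19.3169² = 373.14 µm

P80 = 373.1 µm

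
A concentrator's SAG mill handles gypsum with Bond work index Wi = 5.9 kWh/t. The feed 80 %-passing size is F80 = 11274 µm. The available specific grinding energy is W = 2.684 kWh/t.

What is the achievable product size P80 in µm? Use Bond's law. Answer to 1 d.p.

P80 = 331.7 µm

W_Bond = 10·Wi·(1/√P₈₀ − 1/√F₈₀)
P80^-0.5 = F80^-0.5 + W/(10 Wi)
  = 2.6840/(10·5.9) + 1/√11274 = 0.045492 + 0.009418 = 0.054910
P80 = (1/0.054910)² = 18.2118² = 331.67 µm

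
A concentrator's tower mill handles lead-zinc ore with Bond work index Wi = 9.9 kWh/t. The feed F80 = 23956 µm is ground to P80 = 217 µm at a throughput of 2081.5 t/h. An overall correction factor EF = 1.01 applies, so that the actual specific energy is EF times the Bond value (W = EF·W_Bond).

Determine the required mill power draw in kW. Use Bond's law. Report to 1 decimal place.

W = 10·Wi·(P80^(-½) − F80^(-½))
W = 10·9.9·(1/√217 − 1/√23956) = 10·9.9·(0.061424) = 6.0809 kWh/t
W_actual = 1.01 × 6.0809 = 6.1417 kWh/t
Power = W × throughput = 6.1417 kWh/t × 2081.5 t/h = 12784.0 kW

P = 12784.0 kW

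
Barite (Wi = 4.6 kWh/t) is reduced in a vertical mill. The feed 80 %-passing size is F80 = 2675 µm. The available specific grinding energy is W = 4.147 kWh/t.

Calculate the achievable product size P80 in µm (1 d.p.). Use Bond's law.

W = 10·Wi·[P80^(−½) − F80^(−½)]
P80^(−½) = W/(10 Wi) + F80^(−½)
  = 4.1470/(10·4.6) + 1/√2675 = 0.090152 + 0.019335 = 0.109487
P80 = (1/0.109487)² = 9.1335² = 83.42 µm

P80 = 83.4 µm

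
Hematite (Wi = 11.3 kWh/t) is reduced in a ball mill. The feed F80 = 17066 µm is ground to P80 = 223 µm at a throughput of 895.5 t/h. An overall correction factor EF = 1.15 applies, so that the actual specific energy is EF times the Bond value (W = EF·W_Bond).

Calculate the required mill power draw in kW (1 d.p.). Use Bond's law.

P = 6901.9 kW

W = 10·Wi·(P80^(-½) − F80^(-½))
W = 10·11.3·(1/√223 − 1/√17066) = 10·11.3·(0.059310) = 6.7020 kWh/t
With EF = 1.15: W = 6.7020·1.15 = 7.7074 kWh/t
P_mill = W·ṁ = 7.7074·895.5 = 6901.9 kW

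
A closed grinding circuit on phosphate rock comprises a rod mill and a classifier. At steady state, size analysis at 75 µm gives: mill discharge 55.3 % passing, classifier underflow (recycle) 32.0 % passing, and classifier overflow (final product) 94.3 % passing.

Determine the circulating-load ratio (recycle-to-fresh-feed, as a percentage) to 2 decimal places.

CL = 167.38 %

Balance %-passing 75 µm (r = R/F):
Fd + Rd = Ru + Fo ⇒ R/F = (o−d)/(d−u)
r = (94.3 − 55.3)/(55.3 − 32.0) = 39.0/23.3 = 1.6738
CL = 100·r = 167.38 %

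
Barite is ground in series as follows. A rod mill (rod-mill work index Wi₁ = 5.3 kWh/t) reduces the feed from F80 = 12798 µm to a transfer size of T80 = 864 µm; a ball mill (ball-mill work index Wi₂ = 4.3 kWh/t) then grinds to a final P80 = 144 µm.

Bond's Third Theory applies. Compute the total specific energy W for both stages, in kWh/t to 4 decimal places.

Bond: W = 10·Wi·(1/√P80 − 1/√F80)
Stage 1 (12798→864 µm, Wi₁=5.3): W₁ = 10·5.3·(0.034021 − 0.008840) = 1.3346 kWh/t
Stage 2 (864→144 µm, Wi₂=4.3): W₂ = 10·4.3·(0.083333 − 0.034021) = 2.1204 kWh/t
W = W₁ + W₂ = 1.3346 + 2.1204 = 3.4550 kWh/t

W = 3.4550 kWh/t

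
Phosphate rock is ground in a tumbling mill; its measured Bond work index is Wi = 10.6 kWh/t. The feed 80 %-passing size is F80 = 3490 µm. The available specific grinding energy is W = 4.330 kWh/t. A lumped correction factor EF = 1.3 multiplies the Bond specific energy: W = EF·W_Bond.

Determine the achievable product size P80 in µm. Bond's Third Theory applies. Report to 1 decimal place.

P80 = 427.8 µm

W = 10 Wi (P80^-0.5 − F80^-0.5)
W_Bond = W / EF = 4.330 / 1.3 = 3.3308 kWh/t
P80^(−½) = W_Bond/(10 Wi) + F80^(−½)
  = 3.3308/(10·10.6) + 1/√3490 = 0.031422 + 0.016927 = 0.048350
P80 = (1/0.048350)² = 20.6827² = 427.77 µm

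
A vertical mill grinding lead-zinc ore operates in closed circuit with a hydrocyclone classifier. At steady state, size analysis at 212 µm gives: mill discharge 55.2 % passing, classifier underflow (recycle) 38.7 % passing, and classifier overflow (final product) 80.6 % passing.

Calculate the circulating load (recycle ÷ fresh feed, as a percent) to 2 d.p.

Let r = R/F. Size balance at 212 µm:
Fd + Rd = Ru + Fo ⇒ R/F = (o−d)/(d−u)
r = (80.6 − 55.2)/(55.2 − 38.7) = 25.4/16.5 = 1.5394
CL = 100·r = 153.94 %

CL = 153.94 %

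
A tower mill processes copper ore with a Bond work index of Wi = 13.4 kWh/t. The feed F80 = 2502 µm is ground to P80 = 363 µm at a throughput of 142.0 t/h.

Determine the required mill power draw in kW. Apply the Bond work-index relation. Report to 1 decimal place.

P = 618.3 kW

W = 10·Wi·(P80^(-½) − F80^(-½))
W = 10·13.4·(1/√363 − 1/√2502) = 10·13.4·(0.032494) = 4.3542 kWh/t
Power = W × throughput = 4.3542 kWh/t × 142.0 t/h = 618.3 kW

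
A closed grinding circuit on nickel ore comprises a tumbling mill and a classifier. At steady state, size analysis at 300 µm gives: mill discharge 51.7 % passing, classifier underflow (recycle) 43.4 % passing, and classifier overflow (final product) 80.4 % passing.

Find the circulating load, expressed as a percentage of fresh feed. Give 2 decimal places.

Classifier node, passing 300 µm:
Fd + Rd = Ru + Fo ⇒ R/F = (o−d)/(d−u)
r = (80.4 − 51.7)/(51.7 − 43.4) = 28.7/8.3 = 3.4578
CL = 100·r = 345.78 %

CL = 345.78 %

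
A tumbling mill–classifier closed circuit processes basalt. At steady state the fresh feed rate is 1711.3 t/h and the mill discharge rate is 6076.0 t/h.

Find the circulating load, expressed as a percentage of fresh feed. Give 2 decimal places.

CL = 255.05 %

Mill node: discharge = fresh + recycle.
R = M − F = 6076.0 − 1711.3 = 4364.7 t/h
CL = 100·R/F = 100·4364.7/1711.3 = 255.05 %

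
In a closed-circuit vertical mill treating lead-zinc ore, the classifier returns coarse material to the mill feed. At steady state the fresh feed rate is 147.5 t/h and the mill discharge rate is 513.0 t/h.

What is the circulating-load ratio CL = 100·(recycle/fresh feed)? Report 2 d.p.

CL = 247.80 %

M = F + R at steady state, so:
R = M − F = 513.0 − 147.5 = 365.5 t/h
CL = 100·R/F = 100·365.5/147.5 = 247.80 %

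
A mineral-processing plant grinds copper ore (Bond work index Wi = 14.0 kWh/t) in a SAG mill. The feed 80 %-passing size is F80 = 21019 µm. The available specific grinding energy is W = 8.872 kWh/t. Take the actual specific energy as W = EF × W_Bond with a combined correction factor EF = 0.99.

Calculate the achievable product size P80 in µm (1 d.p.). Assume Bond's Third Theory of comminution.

W = 10·Wi·[P80^(−½) − F80^(−½)]
W_Bond = W / EF = 8.872 / 0.99 = 8.9616 kWh/t
⇒ 1/√P80 = W_Bond/(10·Wi) + 1/√F80
  = 8.9616/(10·14.0) + 1/√21019 = 0.064012 + 0.006898 = 0.070909
P80 = (1/0.070909)² = 14.1026² = 198.88 µm

P80 = 198.9 µm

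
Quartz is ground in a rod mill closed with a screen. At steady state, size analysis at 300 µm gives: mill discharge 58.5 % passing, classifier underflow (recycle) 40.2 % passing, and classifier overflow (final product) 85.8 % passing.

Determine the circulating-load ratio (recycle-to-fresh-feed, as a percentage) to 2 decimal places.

CL = 149.18 %

Balance %-passing 300 µm (r = R/F):
d + r·d = r·u + o → r(d−u) = o−d
r = (85.8 − 58.5)/(58.5 − 40.2) = 27.3/18.3 = 1.4918
CL = 100·r = 149.18 %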